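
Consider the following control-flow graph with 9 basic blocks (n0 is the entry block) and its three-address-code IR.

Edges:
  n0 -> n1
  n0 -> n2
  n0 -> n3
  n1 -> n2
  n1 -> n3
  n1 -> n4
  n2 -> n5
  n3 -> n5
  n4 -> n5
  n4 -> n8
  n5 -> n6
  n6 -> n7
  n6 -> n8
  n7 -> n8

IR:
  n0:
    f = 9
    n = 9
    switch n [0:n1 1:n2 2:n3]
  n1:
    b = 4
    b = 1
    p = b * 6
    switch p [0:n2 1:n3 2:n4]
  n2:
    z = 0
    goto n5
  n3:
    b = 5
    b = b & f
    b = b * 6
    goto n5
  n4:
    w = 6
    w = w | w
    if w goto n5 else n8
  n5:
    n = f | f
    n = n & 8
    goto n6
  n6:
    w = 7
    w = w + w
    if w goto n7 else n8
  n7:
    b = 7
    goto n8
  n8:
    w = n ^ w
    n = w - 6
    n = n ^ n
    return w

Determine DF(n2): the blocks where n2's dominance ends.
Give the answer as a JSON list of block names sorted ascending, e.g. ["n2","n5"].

Answer: ["n5"]

Derivation:
idom tree: n1←n0 n2←n0 n3←n0 n4←n1 n5←n0 n6←n5 n7←n6 n8←n0
Dom∩ at merges:
  n2: preds {n0,n1}: {n0} ∩ {n0,n1} = {n0}; idom=n0
  n3: preds {n0,n1}: {n0} ∩ {n0,n1} = {n0}; idom=n0
  n5: preds {n2,n3,n4}: {n0,n2} ∩ {n0,n3} ∩ {n0,n1,n4} = {n0}; idom=n0
  n8: preds {n4,n6,n7}: {n0,n1,n4} ∩ {n0,n5,n6} ∩ {n0,n5,n6,n7} = {n0}; idom=n0

DF derivation:
  join n2 pred n0: · stop@n0
  join n2 pred n1: n1 stop@n0
  join n3 pred n0: · stop@n0
  join n3 pred n1: n1 stop@n0
  join n5 pred n2: n2 stop@n0
  join n5 pred n3: n3 stop@n0
  join n5 pred n4: n4→n1 stop@n0
  join n8 pred n4: n4→n1 stop@n0
  join n8 pred n6: n6→n5 stop@n0
  join n8 pred n7: n7→n6→n5 stop@n0
  n0 → ∅
  n1 → {n2,n3,n5,n8}
  n2 → {n5}
  n3 → {n5}
  n4 → {n5,n8}
  n5 → {n8}
  n6 → {n8}
  n7 → {n8}
  n8 → ∅

DF(n2) = ["n5"]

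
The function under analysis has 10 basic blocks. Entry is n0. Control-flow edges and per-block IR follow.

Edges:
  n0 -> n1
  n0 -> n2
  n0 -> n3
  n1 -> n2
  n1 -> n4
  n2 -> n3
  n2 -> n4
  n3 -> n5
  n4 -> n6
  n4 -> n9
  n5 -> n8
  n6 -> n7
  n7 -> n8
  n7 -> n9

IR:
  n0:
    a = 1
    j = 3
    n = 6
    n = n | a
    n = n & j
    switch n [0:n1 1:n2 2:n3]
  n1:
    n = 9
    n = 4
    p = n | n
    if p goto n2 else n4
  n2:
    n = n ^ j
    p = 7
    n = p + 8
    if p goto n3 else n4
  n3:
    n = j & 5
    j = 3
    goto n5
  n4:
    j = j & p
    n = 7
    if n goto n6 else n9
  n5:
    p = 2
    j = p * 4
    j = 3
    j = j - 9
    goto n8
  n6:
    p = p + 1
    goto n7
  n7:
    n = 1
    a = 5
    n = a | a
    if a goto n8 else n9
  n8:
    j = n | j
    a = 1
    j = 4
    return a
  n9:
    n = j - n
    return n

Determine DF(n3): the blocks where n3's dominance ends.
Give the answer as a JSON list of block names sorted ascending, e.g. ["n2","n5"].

idom tree: n1←n0 n2←n0 n3←n0 n4←n0 n5←n3 n6←n4 n7←n6 n8←n0 n9←n4
Join-block Dom:
  n2: preds {n0,n1}: {n0} ∩ {n0,n1} = {n0}; idom=n0
  n3: preds {n0,n2}: {n0} ∩ {n0,n2} = {n0}; idom=n0
  n4: preds {n1,n2}: {n0,n1} ∩ {n0,n2} = {n0}; idom=n0
  n8: preds {n5,n7}: {n0,n3,n5} ∩ {n0,n4,n6,n7} = {n0}; idom=n0
  n9: preds {n4,n7}: {n0,n4} ∩ {n0,n4,n6,n7} = {n0,n4}; idom=n4

DF derivation:
  join n2 pred n0: · stop@n0
  join n2 pred n1: n1 stop@n0
  join n3 pred n0: · stop@n0
  join n3 pred n2: n2 stop@n0
  join n4 pred n1: n1 stop@n0
  join n4 pred n2: n2 stop@n0
  join n8 pred n5: n5→n3 stop@n0
  join n8 pred n7: n7→n6→n4 stop@n0
  join n9 pred n4: · stop@n4
  join n9 pred n7: n7→n6 stop@n4
  DF(n0)=∅
  DF(n1)={n2,n4}
  DF(n2)={n3,n4}
  DF(n3)={n8}
  DF(n4)={n8}
  DF(n5)={n8}
  DF(n6)={n8,n9}
  DF(n7)={n8,n9}
  DF(n8)=∅
  DF(n9)=∅

DF(n3) = ["n8"]

Answer: ["n8"]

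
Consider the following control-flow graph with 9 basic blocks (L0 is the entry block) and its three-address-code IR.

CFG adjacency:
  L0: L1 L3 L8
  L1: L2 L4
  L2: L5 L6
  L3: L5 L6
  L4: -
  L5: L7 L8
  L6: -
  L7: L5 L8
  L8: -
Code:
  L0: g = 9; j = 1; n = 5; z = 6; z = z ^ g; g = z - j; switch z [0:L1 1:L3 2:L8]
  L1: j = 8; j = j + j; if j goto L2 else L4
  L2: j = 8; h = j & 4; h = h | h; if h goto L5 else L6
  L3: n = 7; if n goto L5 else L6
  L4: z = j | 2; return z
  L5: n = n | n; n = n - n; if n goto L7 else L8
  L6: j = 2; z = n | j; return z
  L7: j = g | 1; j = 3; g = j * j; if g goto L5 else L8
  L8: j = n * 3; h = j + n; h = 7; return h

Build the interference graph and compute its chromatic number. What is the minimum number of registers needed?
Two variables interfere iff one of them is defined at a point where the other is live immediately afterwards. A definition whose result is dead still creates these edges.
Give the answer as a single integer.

Answer: 4

Derivation:
Per-block:
  L0: def={g,j,n,z} ue=∅
  L1: def={j} ue=∅
  L2: def={h,j} ue=∅
  L3: def={n} ue=∅
  L4: def={z} ue={j}
  L5: def={n} ue={n}
  L6: def={j,z} ue={n}
  L7: def={g,j} ue={g}
  L8: def={h,j} ue={n}

Backward fixpoint:
  L0: in=∅ out={g,n}
  L1: in={g,n} out={g,j,n}
  L2: in={g,n} out={g,n}
  L3: in={g} out={g,n}
  L4: in={j} out=∅
  L5: in={g,n} out={g,n}
  L6: in={n} out=∅
  L7: in={g,n} out={g,n}
  L8: in={n} out=∅

Interference:
  g — {h,j,n,z}
  h — {g,n}
  j — {g,n,z}
  n — {g,h,j,z}
  z — {g,j,n}

Registers:
  clique {g,j,n,z} ⇒ need ≥ 4
  assign g→c0 h→c2 j→c2 n→c1 z→c3 — no edge inside a register ⇒ χ ≤ 4
  χ = 4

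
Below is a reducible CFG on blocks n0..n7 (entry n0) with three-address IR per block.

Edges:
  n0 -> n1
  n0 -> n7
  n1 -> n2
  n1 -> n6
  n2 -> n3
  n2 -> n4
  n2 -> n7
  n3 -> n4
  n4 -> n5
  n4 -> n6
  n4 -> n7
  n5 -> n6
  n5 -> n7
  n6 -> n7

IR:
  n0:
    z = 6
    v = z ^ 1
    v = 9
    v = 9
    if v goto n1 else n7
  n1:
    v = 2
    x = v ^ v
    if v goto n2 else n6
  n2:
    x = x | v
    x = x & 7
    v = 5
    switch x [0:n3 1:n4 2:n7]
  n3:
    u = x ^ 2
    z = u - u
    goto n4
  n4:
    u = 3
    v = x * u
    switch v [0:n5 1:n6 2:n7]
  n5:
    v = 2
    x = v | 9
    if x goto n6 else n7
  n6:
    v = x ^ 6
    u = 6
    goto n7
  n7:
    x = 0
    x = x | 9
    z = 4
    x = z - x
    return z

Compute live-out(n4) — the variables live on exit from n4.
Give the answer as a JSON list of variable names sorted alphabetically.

Answer: ["x"]

Working:
Per-block:
  n0 def {v,z} use ∅
  n1 def {v,x} use ∅
  n2 def {v,x} use {v,x}
  n3 def {u,z} use {x}
  n4 def {u,v} use {x}
  n5 def {v,x} use ∅
  n6 def {u,v} use {x}
  n7 def {x,z} use ∅

Backward fixpoint:
  n0 li=∅ lo=∅
  n1 li=∅ lo={v,x}
  n2 li={v,x} lo={x}
  n3 li={x} lo={x}
  n4 li={x} lo={x}
  n5 li=∅ lo={x}
  n6 li={x} lo=∅
  n7 li=∅ lo=∅

live-out(n4) = ["x"]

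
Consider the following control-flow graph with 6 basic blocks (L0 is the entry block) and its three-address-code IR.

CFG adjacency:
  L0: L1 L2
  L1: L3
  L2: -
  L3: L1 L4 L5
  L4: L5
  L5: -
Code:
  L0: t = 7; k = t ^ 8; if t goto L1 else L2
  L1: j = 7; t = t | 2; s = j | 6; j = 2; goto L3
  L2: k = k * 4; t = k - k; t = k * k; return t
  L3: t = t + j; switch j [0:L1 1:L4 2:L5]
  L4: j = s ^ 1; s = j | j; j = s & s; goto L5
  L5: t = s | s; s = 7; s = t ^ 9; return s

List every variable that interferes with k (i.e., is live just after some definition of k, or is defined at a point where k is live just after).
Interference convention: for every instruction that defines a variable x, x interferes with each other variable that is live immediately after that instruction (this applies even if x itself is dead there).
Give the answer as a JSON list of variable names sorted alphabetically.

Per-block:
  L0: {k,t} / ∅
  L1: {j,s,t} / {t}
  L2: {k,t} / {k}
  L3: {t} / {j,t}
  L4: {j,s} / {s}
  L5: {s,t} / {s}

Liveness:
  live L0: ∅→{k,t}
  live L1: {t}→{j,s,t}
  live L2: {k}→∅
  live L3: {j,s,t}→{s,t}
  live L4: {s}→{s}
  live L5: {s}→∅

Interfere edges:
  j: {s,t}
  k: {t}
  s: {j,t}
  t: {j,k,s}

N(k) = ["t"]

Answer: ["t"]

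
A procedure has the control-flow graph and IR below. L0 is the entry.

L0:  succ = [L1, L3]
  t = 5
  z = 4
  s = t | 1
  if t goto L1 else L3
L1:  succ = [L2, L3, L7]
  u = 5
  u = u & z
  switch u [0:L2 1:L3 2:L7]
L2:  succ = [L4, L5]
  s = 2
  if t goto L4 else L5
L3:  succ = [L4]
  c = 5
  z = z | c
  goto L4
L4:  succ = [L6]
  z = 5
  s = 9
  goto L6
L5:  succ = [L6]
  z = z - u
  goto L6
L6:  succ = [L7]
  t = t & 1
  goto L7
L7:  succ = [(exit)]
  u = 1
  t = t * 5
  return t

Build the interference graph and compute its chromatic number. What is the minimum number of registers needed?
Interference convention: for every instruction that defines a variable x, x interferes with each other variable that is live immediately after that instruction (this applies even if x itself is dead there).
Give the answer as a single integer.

Answer: 4

Working:
Per-block:
  L0: {s,t,z} / ∅
  L1: {u} / {z}
  L2: {s} / {t}
  L3: {c,z} / {z}
  L4: {s,z} / ∅
  L5: {z} / {u,z}
  L6: {t} / {t}
  L7: {t,u} / {t}

Liveness:
  L0: in=∅ out={t,z}
  L1: in={t,z} out={t,u,z}
  L2: in={t,u,z} out={t,u,z}
  L3: in={t,z} out={t}
  L4: in={t} out={t}
  L5: in={t,u,z} out={t}
  L6: in={t} out={t}
  L7: in={t} out=∅

Interfere edges:
  c: {t,z}
  s: {t,u,z}
  t: {c,s,u,z}
  u: {s,t,z}
  z: {c,s,t,u}

Colouring:
  clique {s,t,u,z} ⇒ need ≥ 4
  assign c→c2 s→c2 t→c0 u→c3 z→c1 — no edge inside a register ⇒ χ ≤ 4
  χ = 4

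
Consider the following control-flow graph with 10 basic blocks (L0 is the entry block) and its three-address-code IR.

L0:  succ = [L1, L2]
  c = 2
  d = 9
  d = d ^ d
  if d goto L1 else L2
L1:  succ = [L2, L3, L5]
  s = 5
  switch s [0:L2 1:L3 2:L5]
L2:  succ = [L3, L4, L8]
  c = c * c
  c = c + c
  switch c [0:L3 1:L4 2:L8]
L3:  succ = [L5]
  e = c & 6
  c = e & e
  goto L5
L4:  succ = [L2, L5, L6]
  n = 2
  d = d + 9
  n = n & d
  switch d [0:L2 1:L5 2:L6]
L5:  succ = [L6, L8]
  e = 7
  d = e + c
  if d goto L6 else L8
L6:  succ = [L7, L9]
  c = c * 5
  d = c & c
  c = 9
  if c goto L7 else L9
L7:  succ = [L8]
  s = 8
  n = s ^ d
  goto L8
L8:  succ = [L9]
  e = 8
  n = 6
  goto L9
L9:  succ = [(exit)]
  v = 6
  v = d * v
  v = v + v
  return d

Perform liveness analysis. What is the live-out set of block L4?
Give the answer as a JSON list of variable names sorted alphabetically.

Answer: ["c", "d"]

Derivation:
Block summaries:
  L0: def={c,d} ue=∅
  L1: def={s} ue=∅
  L2: def={c} ue={c}
  L3: def={c,e} ue={c}
  L4: def={d,n} ue={d}
  L5: def={d,e} ue={c}
  L6: def={c,d} ue={c}
  L7: def={n,s} ue={d}
  L8: def={e,n} ue=∅
  L9: def={v} ue={d}

Live sets:
  live L0: ∅→{c,d}
  live L1: {c,d}→{c,d}
  live L2: {c,d}→{c,d}
  live L3: {c}→{c}
  live L4: {c,d}→{c,d}
  live L5: {c}→{c,d}
  live L6: {c}→{d}
  live L7: {d}→{d}
  live L8: {d}→{d}
  live L9: {d}→∅

live-out(L4) = ["c", "d"]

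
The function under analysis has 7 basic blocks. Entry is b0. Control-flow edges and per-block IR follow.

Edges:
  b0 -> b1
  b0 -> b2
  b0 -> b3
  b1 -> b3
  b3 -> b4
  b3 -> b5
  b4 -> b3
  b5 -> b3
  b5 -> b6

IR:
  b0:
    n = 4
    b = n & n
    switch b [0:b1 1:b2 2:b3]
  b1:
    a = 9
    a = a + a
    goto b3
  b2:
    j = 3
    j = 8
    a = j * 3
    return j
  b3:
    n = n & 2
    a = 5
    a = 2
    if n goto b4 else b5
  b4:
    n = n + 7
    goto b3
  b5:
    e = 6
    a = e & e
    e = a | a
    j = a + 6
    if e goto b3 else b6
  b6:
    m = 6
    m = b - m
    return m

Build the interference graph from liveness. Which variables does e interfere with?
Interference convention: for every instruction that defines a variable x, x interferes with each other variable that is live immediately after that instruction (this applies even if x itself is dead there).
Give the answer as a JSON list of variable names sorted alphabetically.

Block summaries:
  b0: def={b,n} ue=∅
  b1: def={a} ue=∅
  b2: def={a,j} ue=∅
  b3: def={a,n} ue={n}
  b4: def={n} ue={n}
  b5: def={a,e,j} ue=∅
  b6: def={m} ue={b}

Live sets:
  b0: in=∅ out={b,n}
  b1: in={b,n} out={b,n}
  b2: in=∅ out=∅
  b3: in={b,n} out={b,n}
  b4: in={b,n} out={b,n}
  b5: in={b,n} out={b,n}
  b6: in={b} out=∅

Interference:
  a↔{b,e,j,n}
  b↔{a,e,j,m,n}
  e↔{a,b,j,n}
  j↔{a,b,e,n}
  m↔{b}
  n↔{a,b,e,j}

N(e) = ["a", "b", "j", "n"]

Answer: ["a", "b", "j", "n"]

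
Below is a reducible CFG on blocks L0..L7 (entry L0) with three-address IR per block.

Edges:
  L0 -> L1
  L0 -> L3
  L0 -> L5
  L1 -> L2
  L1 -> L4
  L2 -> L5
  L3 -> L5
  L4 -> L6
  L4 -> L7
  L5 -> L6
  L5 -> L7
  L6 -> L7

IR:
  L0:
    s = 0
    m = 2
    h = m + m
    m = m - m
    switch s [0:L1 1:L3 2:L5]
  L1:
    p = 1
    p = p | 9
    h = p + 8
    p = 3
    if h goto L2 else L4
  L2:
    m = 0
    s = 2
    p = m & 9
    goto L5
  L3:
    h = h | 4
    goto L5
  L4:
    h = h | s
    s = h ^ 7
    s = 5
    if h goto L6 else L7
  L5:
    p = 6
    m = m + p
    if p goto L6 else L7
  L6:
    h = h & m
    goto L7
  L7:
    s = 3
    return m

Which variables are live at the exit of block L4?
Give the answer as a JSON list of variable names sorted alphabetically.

Answer: ["h", "m"]

Working:
def/use:
  L0: def={h,m,s} ue=∅
  L1: def={h,p} ue=∅
  L2: def={m,p,s} ue=∅
  L3: def={h} ue={h}
  L4: def={h,s} ue={h,s}
  L5: def={m,p} ue={m}
  L6: def={h} ue={h,m}
  L7: def={s} ue={m}

Liveness:
  L0: in=∅ out={h,m,s}
  L1: in={m,s} out={h,m,s}
  L2: in={h} out={h,m}
  L3: in={h,m} out={h,m}
  L4: in={h,m,s} out={h,m}
  L5: in={h,m} out={h,m}
  L6: in={h,m} out={m}
  L7: in={m} out=∅

live-out(L4) = ["h", "m"]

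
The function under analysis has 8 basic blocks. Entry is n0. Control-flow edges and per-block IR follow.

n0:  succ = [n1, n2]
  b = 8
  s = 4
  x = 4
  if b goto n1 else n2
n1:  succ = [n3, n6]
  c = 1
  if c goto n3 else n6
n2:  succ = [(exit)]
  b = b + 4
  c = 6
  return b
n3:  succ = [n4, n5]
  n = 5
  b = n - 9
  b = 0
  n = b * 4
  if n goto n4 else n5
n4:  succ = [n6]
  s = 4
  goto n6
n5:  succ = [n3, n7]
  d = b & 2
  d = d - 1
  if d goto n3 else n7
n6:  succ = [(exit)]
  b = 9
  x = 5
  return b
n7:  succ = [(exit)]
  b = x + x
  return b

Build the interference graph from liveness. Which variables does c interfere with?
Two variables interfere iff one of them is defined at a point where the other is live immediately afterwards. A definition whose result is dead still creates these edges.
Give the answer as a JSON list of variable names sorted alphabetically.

Answer: ["b", "x"]

Derivation:
Per-block:
  n0: {b,s,x} / ∅
  n1: {c} / ∅
  n2: {b,c} / {b}
  n3: {b,n} / ∅
  n4: {s} / ∅
  n5: {d} / {b}
  n6: {b,x} / ∅
  n7: {b} / {x}

Backward fixpoint:
  n0: in=∅ out={b,x}
  n1: in={x} out={x}
  n2: in={b} out=∅
  n3: in={x} out={b,x}
  n4: in=∅ out=∅
  n5: in={b,x} out={x}
  n6: in=∅ out=∅
  n7: in={x} out=∅

Interference:
  b — {c,n,s,x}
  c — {b,x}
  d — {x}
  n — {b,x}
  s — {b}
  x — {b,c,d,n}

N(c) = ["b", "x"]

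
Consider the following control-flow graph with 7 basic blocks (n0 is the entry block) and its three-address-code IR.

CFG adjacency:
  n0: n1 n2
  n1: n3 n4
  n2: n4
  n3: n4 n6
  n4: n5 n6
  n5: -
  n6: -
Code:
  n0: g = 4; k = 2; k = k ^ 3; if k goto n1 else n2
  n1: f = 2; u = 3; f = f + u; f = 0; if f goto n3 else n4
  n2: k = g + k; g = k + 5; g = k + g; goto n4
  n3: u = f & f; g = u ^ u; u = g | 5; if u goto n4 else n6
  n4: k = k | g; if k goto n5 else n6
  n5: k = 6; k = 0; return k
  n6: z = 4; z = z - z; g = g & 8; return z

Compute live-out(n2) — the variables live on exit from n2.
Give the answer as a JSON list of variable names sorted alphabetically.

Answer: ["g", "k"]

Analysis:
Per-block:
  n0: def={g,k} ue=∅
  n1: def={f,u} ue=∅
  n2: def={g,k} ue={g,k}
  n3: def={g,u} ue={f}
  n4: def={k} ue={g,k}
  n5: def={k} ue=∅
  n6: def={g,z} ue={g}

Backward fixpoint:
  n0 li=∅ lo={g,k}
  n1 li={g,k} lo={f,g,k}
  n2 li={g,k} lo={g,k}
  n3 li={f,k} lo={g,k}
  n4 li={g,k} lo={g}
  n5 li=∅ lo=∅
  n6 li={g} lo=∅

live-out(n2) = ["g", "k"]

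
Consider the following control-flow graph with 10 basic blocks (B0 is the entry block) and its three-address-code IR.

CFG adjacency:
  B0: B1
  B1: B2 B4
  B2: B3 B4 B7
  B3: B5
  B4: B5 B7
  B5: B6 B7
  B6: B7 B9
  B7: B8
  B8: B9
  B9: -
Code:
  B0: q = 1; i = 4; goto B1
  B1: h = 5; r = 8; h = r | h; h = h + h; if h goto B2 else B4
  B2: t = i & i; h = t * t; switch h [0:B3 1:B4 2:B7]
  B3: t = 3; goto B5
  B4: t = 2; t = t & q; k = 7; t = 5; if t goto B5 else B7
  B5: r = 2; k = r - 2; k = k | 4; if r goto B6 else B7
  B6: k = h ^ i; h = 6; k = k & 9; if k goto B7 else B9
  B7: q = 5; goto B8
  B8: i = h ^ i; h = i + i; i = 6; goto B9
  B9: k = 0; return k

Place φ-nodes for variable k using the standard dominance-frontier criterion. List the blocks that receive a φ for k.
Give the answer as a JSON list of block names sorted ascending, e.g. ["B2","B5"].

idom tree: B1←B0 B2←B1 B3←B2 B4←B1 B5←B1 B6←B5 B7←B1 B8←B7 B9←B1
Dom∩ at merges:
  B4: preds {B1,B2}: {B0,B1} ∩ {B0,B1,B2} = {B0,B1}; idom=B1
  B5: preds {B3,B4}: {B0,B1,B2,B3} ∩ {B0,B1,B4} = {B0,B1}; idom=B1
  B7: preds {B2,B4,B5,B6}: {B0,B1,B2} ∩ {B0,B1,B4} ∩ {B0,B1,B5} ∩ {B0,B1,B5,B6} = {B0,B1}; idom=B1
  B9: preds {B6,B8}: {B0,B1,B5,B6} ∩ {B0,B1,B7,B8} = {B0,B1}; idom=B1

DF walk-up:
  B4←B1: walk · to B1
  B4←B2: walk B2 to B1
  B5←B3: walk B3→B2 to B1
  B5←B4: walk B4 to B1
  B7←B2: walk B2 to B1
  B7←B4: walk B4 to B1
  B7←B5: walk B5 to B1
  B7←B6: walk B6→B5 to B1
  B9←B6: walk B6→B5 to B1
  B9←B8: walk B8→B7 to B1
  B0: DF=∅
  B1: DF=∅
  B2: DF={B4,B5,B7}
  B3: DF={B5}
  B4: DF={B5,B7}
  B5: DF={B7,B9}
  B6: DF={B7,B9}
  B7: DF={B9}
  B8: DF={B9}
  B9: DF=∅

φ for k: defs {B4,B5,B6,B9}
  DF⁺ = {B5,B7,B9}

Answer: ["B5", "B7", "B9"]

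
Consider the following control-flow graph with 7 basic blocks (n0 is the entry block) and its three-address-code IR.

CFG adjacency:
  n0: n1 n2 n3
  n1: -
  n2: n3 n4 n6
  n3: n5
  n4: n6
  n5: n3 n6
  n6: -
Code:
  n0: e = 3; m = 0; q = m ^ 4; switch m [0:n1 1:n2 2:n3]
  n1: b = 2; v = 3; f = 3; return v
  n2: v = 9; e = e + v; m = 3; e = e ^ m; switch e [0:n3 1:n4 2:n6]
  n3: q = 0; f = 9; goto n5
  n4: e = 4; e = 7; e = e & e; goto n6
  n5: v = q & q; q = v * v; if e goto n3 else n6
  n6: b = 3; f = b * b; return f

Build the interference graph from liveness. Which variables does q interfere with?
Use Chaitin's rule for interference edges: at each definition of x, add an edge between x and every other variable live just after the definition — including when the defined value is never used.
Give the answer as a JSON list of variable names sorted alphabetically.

Answer: ["e", "f", "m"]

Analysis:
def/use:
  n0 def {e,m,q} use ∅
  n1 def {b,f,v} use ∅
  n2 def {e,m,v} use {e}
  n3 def {f,q} use ∅
  n4 def {e} use ∅
  n5 def {q,v} use {e,q}
  n6 def {b,f} use ∅

Backward fixpoint:
  n0 li=∅ lo={e}
  n1 li=∅ lo=∅
  n2 li={e} lo={e}
  n3 li={e} lo={e,q}
  n4 li=∅ lo=∅
  n5 li={e,q} lo={e}
  n6 li=∅ lo=∅

Interference:
  b↔∅
  e↔{f,m,q,v}
  f↔{e,q,v}
  m↔{e,q}
  q↔{e,f,m}
  v↔{e,f}

N(q) = ["e", "f", "m"]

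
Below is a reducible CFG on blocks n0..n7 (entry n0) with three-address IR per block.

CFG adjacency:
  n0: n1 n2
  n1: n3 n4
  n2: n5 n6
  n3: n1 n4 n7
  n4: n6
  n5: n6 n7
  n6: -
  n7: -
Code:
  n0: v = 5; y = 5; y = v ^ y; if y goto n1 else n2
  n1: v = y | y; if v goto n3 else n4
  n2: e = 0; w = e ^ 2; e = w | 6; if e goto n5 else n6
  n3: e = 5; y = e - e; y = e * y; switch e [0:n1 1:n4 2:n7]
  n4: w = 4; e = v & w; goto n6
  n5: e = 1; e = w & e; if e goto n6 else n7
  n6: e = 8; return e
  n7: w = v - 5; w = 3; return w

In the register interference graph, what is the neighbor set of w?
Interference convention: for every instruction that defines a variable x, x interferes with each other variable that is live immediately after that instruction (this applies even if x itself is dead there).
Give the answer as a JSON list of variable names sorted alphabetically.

Answer: ["e", "v"]

Analysis:
def/use:
  n0: {v,y} / ∅
  n1: {v} / {y}
  n2: {e,w} / ∅
  n3: {e,y} / ∅
  n4: {e,w} / {v}
  n5: {e} / {w}
  n6: {e} / ∅
  n7: {w} / {v}

Live sets:
  n0: in=∅ out={v,y}
  n1: in={y} out={v}
  n2: in={v} out={v,w}
  n3: in={v} out={v,y}
  n4: in={v} out=∅
  n5: in={v,w} out={v}
  n6: in=∅ out=∅
  n7: in={v} out=∅

Conflict graph:
  e↔{v,w,y}
  v↔{e,w,y}
  w↔{e,v}
  y↔{e,v}

N(w) = ["e", "v"]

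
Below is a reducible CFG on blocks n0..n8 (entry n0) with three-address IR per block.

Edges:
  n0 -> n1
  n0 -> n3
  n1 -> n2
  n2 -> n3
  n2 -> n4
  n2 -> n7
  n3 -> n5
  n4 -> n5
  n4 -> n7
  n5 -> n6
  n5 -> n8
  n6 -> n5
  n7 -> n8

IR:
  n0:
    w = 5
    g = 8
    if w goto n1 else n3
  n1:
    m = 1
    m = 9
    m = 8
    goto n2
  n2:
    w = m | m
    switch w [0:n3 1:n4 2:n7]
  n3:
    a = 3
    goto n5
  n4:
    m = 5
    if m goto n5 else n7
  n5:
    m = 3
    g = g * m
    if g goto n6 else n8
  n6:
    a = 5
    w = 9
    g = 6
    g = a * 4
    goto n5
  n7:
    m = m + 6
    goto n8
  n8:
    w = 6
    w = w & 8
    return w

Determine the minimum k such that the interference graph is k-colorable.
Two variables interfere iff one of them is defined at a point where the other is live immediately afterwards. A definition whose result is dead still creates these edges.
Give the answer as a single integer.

Answer: 3

Working:
Per-block:
  n0: {g,w} / ∅
  n1: {m} / ∅
  n2: {w} / {m}
  n3: {a} / ∅
  n4: {m} / ∅
  n5: {g,m} / {g}
  n6: {a,g,w} / ∅
  n7: {m} / {m}
  n8: {w} / ∅

Liveness:
  n0: in=∅ out={g}
  n1: in={g} out={g,m}
  n2: in={g,m} out={g,m}
  n3: in={g} out={g}
  n4: in={g} out={g,m}
  n5: in={g} out=∅
  n6: in=∅ out={g}
  n7: in={m} out=∅
  n8: in=∅ out=∅

Interference:
  a: {g,w}
  g: {a,m,w}
  m: {g,w}
  w: {a,g,m}

Chromatic number:
  clique {a,g,w} ⇒ need ≥ 3
  assign a→r2 g→r0 m→r2 w→r1 — no edge inside a register ⇒ χ ≤ 3
  χ = 3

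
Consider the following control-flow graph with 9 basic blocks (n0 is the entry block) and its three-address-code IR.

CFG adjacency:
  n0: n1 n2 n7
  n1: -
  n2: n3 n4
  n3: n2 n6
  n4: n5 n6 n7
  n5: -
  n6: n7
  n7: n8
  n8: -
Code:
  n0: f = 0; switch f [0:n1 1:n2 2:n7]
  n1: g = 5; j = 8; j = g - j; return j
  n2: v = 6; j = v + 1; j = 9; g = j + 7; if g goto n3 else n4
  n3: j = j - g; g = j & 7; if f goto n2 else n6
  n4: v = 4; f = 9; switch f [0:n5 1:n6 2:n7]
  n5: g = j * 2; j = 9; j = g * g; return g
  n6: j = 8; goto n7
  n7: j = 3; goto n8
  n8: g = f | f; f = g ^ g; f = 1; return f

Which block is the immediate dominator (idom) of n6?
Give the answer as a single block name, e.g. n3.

Answer: n2

Working:
idom tree: n1←n0 n2←n0 n3←n2 n4←n2 n5←n4 n6←n2 n7←n0 n8←n7
Dom∩ at merges:
  n2: preds {n0,n3}: {n0} ∩ {n0,n2,n3} = {n0}; idom=n0
  n6: preds {n3,n4}: {n0,n2,n3} ∩ {n0,n2,n4} = {n0,n2}; idom=n2
  n7: preds {n0,n4,n6}: {n0} ∩ {n0,n2,n4} ∩ {n0,n2,n6} = {n0}; idom=n0

idom(n6) = n2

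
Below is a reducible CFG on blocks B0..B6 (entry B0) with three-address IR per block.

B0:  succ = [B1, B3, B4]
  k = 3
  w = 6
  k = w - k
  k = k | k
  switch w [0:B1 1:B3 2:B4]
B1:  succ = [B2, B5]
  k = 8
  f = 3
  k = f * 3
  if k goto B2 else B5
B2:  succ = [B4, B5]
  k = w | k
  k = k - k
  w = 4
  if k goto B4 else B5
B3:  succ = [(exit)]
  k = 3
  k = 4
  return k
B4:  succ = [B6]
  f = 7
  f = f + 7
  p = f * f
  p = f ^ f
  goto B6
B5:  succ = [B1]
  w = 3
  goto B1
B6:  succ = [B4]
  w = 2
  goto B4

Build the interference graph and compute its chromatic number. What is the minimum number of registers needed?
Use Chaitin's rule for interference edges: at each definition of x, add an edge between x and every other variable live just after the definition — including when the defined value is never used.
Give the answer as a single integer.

Block summaries:
  B0: def={k,w} ue=∅
  B1: def={f,k} ue=∅
  B2: def={k,w} ue={k,w}
  B3: def={k} ue=∅
  B4: def={f,p} ue=∅
  B5: def={w} ue=∅
  B6: def={w} ue=∅

Liveness:
  B0: in=∅ out={w}
  B1: in={w} out={k,w}
  B2: in={k,w} out=∅
  B3: in=∅ out=∅
  B4: in=∅ out=∅
  B5: in=∅ out={w}
  B6: in=∅ out=∅

Interference:
  f: {p,w}
  k: {w}
  p: {f}
  w: {f,k}

Chromatic number:
  lower bound: {f,p} mutually conflict ⇒ χ ≥ 2
  assign f→r0 k→r0 p→r1 w→r1 — no edge inside a register ⇒ χ ≤ 2
  χ = 2

Answer: 2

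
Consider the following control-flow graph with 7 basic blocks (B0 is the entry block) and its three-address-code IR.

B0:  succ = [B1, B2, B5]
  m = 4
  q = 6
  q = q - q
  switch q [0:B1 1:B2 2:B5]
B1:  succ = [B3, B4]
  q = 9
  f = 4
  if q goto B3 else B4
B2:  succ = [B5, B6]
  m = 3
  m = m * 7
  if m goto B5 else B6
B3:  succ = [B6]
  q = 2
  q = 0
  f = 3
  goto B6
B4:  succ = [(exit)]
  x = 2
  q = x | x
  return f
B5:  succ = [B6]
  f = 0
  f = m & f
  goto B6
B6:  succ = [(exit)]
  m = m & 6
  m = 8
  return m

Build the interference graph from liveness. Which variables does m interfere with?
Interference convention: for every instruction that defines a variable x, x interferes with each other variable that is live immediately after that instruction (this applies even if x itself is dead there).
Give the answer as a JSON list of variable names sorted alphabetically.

Answer: ["f", "q"]

Derivation:
Block summaries:
  B0 def {m,q} use ∅
  B1 def {f,q} use ∅
  B2 def {m} use ∅
  B3 def {f,q} use ∅
  B4 def {q,x} use {f}
  B5 def {f} use {m}
  B6 def {m} use {m}

Liveness:
  B0: in=∅ out={m}
  B1: in={m} out={f,m}
  B2: in=∅ out={m}
  B3: in={m} out={m}
  B4: in={f} out=∅
  B5: in={m} out={m}
  B6: in={m} out=∅

Conflict graph:
  f: {m,q,x}
  m: {f,q}
  q: {f,m}
  x: {f}

N(m) = ["f", "q"]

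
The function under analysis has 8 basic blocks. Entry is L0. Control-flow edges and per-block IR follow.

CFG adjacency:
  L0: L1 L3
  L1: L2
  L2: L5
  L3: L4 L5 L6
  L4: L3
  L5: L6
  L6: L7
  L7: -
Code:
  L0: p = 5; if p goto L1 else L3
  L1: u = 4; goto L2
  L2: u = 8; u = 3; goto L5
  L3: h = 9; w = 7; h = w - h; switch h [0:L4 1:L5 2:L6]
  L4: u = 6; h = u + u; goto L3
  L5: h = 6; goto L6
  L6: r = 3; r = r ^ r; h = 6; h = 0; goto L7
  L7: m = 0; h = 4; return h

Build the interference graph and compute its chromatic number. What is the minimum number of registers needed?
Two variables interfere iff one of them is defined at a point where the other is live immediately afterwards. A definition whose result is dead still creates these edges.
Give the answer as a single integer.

Per-block:
  L0: {p} / ∅
  L1: {u} / ∅
  L2: {u} / ∅
  L3: {h,w} / ∅
  L4: {h,u} / ∅
  L5: {h} / ∅
  L6: {h,r} / ∅
  L7: {h,m} / ∅

Backward fixpoint:
  L0 li=∅ lo=∅
  L1 li=∅ lo=∅
  L2 li=∅ lo=∅
  L3 li=∅ lo=∅
  L4 li=∅ lo=∅
  L5 li=∅ lo=∅
  L6 li=∅ lo=∅
  L7 li=∅ lo=∅

Interfere edges:
  h: {w}
  m: ∅
  p: ∅
  r: ∅
  u: ∅
  w: {h}

Registers:
  clique {h,w} ⇒ need ≥ 2
  assign h→c0 m→c0 p→c0 r→c0 u→c0 w→c1 — no edge inside a register ⇒ χ ≤ 2
  χ = 2

Answer: 2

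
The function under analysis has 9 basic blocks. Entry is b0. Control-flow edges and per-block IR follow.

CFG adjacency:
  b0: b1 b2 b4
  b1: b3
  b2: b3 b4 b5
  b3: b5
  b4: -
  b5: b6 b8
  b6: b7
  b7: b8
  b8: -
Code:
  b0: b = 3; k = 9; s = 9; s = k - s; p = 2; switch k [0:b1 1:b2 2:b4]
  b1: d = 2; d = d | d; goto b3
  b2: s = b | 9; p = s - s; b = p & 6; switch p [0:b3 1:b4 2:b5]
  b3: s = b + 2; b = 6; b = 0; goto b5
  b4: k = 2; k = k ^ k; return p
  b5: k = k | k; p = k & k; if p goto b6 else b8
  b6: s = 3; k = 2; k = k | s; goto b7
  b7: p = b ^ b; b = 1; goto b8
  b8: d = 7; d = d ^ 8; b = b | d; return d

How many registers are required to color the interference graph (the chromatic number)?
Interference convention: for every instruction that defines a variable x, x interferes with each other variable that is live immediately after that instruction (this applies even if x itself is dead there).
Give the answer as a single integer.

def/use:
  b0: {b,k,p,s} / ∅
  b1: {d} / ∅
  b2: {b,p,s} / {b}
  b3: {b,s} / {b}
  b4: {k} / {p}
  b5: {k,p} / {k}
  b6: {k,s} / ∅
  b7: {b,p} / {b}
  b8: {b,d} / {b}

Backward fixpoint:
  b0: in=∅ out={b,k,p}
  b1: in={b,k} out={b,k}
  b2: in={b,k} out={b,k,p}
  b3: in={b,k} out={b,k}
  b4: in={p} out=∅
  b5: in={b,k} out={b}
  b6: in={b} out={b}
  b7: in={b} out={b}
  b8: in={b} out=∅

Conflict graph:
  b: {d,k,p,s}
  d: {b,k}
  k: {b,d,p,s}
  p: {b,k}
  s: {b,k}

Registers:
  clique {b,d,k} ⇒ need ≥ 3
  3-colouring: R0={b}  R1={k}  R2={d,p,s}
  χ = 3

Answer: 3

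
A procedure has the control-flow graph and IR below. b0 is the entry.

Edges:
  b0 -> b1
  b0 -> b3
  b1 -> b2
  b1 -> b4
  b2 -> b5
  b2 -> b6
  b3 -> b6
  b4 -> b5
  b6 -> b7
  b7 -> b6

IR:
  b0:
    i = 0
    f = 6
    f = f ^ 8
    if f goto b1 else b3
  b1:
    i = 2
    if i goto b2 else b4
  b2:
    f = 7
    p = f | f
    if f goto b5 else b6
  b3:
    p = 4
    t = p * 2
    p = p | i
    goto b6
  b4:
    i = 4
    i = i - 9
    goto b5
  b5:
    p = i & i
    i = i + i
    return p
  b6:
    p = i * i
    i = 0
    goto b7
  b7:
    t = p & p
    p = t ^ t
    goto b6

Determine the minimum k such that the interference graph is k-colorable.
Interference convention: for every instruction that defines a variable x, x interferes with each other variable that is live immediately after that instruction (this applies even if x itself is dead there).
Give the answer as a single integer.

Per-block:
  b0: {f,i} / ∅
  b1: {i} / ∅
  b2: {f,p} / ∅
  b3: {p,t} / {i}
  b4: {i} / ∅
  b5: {i,p} / {i}
  b6: {i,p} / {i}
  b7: {p,t} / {p}

Backward fixpoint:
  b0: in=∅ out={i}
  b1: in=∅ out={i}
  b2: in={i} out={i}
  b3: in={i} out={i}
  b4: in=∅ out={i}
  b5: in={i} out=∅
  b6: in={i} out={i,p}
  b7: in={i,p} out={i}

Interference:
  f↔{i,p}
  i↔{f,p,t}
  p↔{f,i,t}
  t↔{i,p}

Chromatic number:
  clique {f,i,p} ⇒ need ≥ 3
  assign f→c2 i→c0 p→c1 t→c2 — no edge inside a register ⇒ χ ≤ 3
  χ = 3

Answer: 3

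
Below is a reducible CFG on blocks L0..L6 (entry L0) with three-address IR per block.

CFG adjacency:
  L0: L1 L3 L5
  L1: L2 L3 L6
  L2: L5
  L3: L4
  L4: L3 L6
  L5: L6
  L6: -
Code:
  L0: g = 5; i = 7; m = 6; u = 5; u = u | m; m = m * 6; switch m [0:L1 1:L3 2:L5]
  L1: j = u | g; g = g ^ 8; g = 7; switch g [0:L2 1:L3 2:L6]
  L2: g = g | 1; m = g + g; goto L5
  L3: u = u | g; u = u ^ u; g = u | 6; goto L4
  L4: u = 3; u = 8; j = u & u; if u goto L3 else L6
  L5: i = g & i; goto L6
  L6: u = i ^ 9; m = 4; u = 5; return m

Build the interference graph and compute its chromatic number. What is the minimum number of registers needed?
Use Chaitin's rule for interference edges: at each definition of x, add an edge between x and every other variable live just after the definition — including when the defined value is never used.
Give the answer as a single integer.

Answer: 4

Derivation:
Per-block:
  L0 def {g,i,m,u} use ∅
  L1 def {g,j} use {g,u}
  L2 def {g,m} use {g}
  L3 def {g,u} use {g,u}
  L4 def {j,u} use ∅
  L5 def {i} use {g,i}
  L6 def {m,u} use {i}

Backward fixpoint:
  L0: in=∅ out={g,i,u}
  L1: in={g,i,u} out={g,i,u}
  L2: in={g,i} out={g,i}
  L3: in={g,i,u} out={g,i}
  L4: in={g,i} out={g,i,u}
  L5: in={g,i} out={i}
  L6: in={i} out=∅

Conflict graph:
  g — {i,j,m,u}
  i — {g,j,m,u}
  j — {g,i,u}
  m — {g,i,u}
  u — {g,i,j,m}

Colouring:
  lower bound: {g,i,j,u} mutually conflict ⇒ χ ≥ 4
  assign g→R0 i→R1 j→R3 m→R3 u→R2 — no edge inside a register ⇒ χ ≤ 4
  χ = 4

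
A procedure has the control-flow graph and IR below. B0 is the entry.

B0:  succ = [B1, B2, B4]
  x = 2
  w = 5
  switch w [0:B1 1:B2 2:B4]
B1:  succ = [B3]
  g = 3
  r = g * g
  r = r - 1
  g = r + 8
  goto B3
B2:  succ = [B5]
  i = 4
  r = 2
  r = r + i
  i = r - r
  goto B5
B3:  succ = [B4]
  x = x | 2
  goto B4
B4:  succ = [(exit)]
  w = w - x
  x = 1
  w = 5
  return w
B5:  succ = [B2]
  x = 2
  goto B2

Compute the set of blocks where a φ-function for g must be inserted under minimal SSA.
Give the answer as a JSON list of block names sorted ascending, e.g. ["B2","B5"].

Answer: ["B4"]

Working:
idom tree: B1←B0 B2←B0 B3←B1 B4←B0 B5←B2
Dom at joins:
  B2: preds {B0,B5}: {B0} ∩ {B0,B2,B5} = {B0}; idom=B0
  B4: preds {B0,B3}: {B0} ∩ {B0,B1,B3} = {B0}; idom=B0

Frontier:
  join B2 pred B0: · stop@B0
  join B2 pred B5: B5→B2 stop@B0
  join B4 pred B0: · stop@B0
  join B4 pred B3: B3→B1 stop@B0
  B0 → ∅
  B1 → {B4}
  B2 → {B2}
  B3 → {B4}
  B4 → ∅
  B5 → {B2}

φ for g: defs {B1}
  DF⁺ = {B4}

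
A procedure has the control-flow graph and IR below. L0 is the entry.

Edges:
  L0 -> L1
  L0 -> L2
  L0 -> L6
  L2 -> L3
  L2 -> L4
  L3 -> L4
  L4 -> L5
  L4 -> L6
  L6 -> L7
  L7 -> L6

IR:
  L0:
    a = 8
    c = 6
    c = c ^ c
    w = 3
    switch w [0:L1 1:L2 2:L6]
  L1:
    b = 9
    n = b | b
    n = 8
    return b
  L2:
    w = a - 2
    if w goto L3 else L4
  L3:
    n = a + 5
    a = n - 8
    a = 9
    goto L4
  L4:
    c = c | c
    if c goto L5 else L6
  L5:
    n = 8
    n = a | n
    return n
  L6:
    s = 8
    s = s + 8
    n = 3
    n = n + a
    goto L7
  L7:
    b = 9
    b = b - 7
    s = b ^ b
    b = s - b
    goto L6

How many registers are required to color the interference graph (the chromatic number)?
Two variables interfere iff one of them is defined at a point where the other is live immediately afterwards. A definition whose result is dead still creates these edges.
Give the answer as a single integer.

Answer: 3

Derivation:
def/use:
  L0: def={a,c,w} ue=∅
  L1: def={b,n} ue=∅
  L2: def={w} ue={a}
  L3: def={a,n} ue={a}
  L4: def={c} ue={c}
  L5: def={n} ue={a}
  L6: def={n,s} ue={a}
  L7: def={b,s} ue=∅

Live sets:
  L0 li=∅ lo={a,c}
  L1 li=∅ lo=∅
  L2 li={a,c} lo={a,c}
  L3 li={a,c} lo={a,c}
  L4 li={a,c} lo={a}
  L5 li={a} lo=∅
  L6 li={a} lo={a}
  L7 li={a} lo={a}

Interference:
  a↔{b,c,n,s,w}
  b↔{a,n,s}
  c↔{a,n,w}
  n↔{a,b,c}
  s↔{a,b}
  w↔{a,c}

Chromatic number:
  lower bound: {a,b,n} mutually conflict ⇒ χ ≥ 3
  assign a→r0 b→r1 c→r1 n→r2 s→r2 w→r2 — no edge inside a register ⇒ χ ≤ 3
  χ = 3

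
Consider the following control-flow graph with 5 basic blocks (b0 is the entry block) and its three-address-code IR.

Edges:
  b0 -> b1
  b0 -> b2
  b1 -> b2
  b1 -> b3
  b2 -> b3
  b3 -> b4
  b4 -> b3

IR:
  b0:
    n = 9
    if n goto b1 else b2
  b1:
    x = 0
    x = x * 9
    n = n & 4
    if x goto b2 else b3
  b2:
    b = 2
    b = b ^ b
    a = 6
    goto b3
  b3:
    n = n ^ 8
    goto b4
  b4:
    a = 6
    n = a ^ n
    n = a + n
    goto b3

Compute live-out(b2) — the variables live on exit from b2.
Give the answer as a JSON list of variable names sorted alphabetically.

Per-block:
  b0: {n} / ∅
  b1: {n,x} / {n}
  b2: {a,b} / ∅
  b3: {n} / {n}
  b4: {a,n} / {n}

Live sets:
  b0 li=∅ lo={n}
  b1 li={n} lo={n}
  b2 li={n} lo={n}
  b3 li={n} lo={n}
  b4 li={n} lo={n}

live-out(b2) = ["n"]

Answer: ["n"]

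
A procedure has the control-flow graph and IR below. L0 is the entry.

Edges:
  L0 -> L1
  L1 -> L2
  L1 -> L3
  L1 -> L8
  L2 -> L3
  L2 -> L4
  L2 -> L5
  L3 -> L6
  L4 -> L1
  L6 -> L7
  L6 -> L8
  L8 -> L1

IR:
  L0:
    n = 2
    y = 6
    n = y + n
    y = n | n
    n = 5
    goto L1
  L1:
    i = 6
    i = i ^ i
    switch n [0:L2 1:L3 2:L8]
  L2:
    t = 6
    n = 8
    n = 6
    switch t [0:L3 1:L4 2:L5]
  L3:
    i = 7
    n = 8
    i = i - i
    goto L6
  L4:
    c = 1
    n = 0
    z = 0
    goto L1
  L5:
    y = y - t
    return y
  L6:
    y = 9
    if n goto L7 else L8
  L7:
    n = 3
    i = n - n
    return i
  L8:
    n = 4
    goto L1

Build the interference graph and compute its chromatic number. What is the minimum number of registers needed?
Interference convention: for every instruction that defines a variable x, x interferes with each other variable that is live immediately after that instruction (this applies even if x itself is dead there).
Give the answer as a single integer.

Block summaries:
  L0 def {n,y} use ∅
  L1 def {i} use {n}
  L2 def {n,t} use ∅
  L3 def {i,n} use ∅
  L4 def {c,n,z} use ∅
  L5 def {y} use {t,y}
  L6 def {y} use {n}
  L7 def {i,n} use ∅
  L8 def {n} use ∅

Backward fixpoint:
  L0 li=∅ lo={n,y}
  L1 li={n,y} lo={y}
  L2 li={y} lo={t,y}
  L3 li=∅ lo={n}
  L4 li={y} lo={n,y}
  L5 li={t,y} lo=∅
  L6 li={n} lo={y}
  L7 li=∅ lo=∅
  L8 li={y} lo={n,y}

Interfere edges:
  c: {y}
  i: {n,y}
  n: {i,t,y,z}
  t: {n,y}
  y: {c,i,n,t,z}
  z: {n,y}

Chromatic number:
  {i,n,y} pairwise interfere (3-clique) ⇒ χ ≥ 3
  3-colouring: c0={y}  c1={c,n}  c2={i,t,z}
  χ = 3

Answer: 3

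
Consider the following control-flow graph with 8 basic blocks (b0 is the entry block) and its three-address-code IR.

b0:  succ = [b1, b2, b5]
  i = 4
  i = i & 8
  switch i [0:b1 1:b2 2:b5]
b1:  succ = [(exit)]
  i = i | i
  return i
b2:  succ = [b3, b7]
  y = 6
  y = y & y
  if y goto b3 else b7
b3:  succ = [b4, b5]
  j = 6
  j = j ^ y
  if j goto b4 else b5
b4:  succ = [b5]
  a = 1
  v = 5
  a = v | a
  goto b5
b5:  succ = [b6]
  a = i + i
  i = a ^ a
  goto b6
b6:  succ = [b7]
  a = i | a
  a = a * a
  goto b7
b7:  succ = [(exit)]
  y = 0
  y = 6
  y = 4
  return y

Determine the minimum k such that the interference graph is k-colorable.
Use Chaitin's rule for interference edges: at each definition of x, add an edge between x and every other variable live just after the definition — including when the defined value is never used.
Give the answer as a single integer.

def/use:
  b0: def={i} ue=∅
  b1: def={i} ue={i}
  b2: def={y} ue=∅
  b3: def={j} ue={y}
  b4: def={a,v} ue=∅
  b5: def={a,i} ue={i}
  b6: def={a} ue={a,i}
  b7: def={y} ue=∅

Live sets:
  b0: in=∅ out={i}
  b1: in={i} out=∅
  b2: in={i} out={i,y}
  b3: in={i,y} out={i}
  b4: in={i} out={i}
  b5: in={i} out={a,i}
  b6: in={a,i} out=∅
  b7: in=∅ out=∅

Interfere edges:
  a↔{i,v}
  i↔{a,j,v,y}
  j↔{i,y}
  v↔{a,i}
  y↔{i,j}

Registers:
  {a,i,v} pairwise interfere (3-clique) ⇒ χ ≥ 3
  assign a→R1 i→R0 j→R1 v→R2 y→R2 — no edge inside a register ⇒ χ ≤ 3
  χ = 3

Answer: 3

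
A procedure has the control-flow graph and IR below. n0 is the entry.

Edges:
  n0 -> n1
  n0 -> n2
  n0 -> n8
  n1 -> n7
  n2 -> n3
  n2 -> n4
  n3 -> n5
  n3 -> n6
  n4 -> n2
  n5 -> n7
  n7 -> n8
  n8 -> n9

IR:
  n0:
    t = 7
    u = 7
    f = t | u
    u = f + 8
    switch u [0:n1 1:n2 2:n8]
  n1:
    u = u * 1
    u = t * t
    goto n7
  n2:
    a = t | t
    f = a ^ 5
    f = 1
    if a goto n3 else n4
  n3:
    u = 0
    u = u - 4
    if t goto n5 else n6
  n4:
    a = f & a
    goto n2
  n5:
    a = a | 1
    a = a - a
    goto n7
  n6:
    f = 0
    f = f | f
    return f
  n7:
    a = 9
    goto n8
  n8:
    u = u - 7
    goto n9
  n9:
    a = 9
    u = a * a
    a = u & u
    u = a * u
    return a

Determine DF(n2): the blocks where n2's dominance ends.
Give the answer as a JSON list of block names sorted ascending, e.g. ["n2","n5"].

idom tree: n1←n0 n2←n0 n3←n2 n4←n2 n5←n3 n6←n3 n7←n0 n8←n0 n9←n8
Dom at joins:
  n2: preds {n0,n4}: {n0} ∩ {n0,n2,n4} = {n0}; idom=n0
  n7: preds {n1,n5}: {n0,n1} ∩ {n0,n2,n3,n5} = {n0}; idom=n0
  n8: preds {n0,n7}: {n0} ∩ {n0,n7} = {n0}; idom=n0

Frontier:
  n2←n0: walk · to n0
  n2←n4: walk n4→n2 to n0
  n7←n1: walk n1 to n0
  n7←n5: walk n5→n3→n2 to n0
  n8←n0: walk · to n0
  n8←n7: walk n7 to n0
  n0 → ∅
  n1 → {n7}
  n2 → {n2,n7}
  n3 → {n7}
  n4 → {n2}
  n5 → {n7}
  n6 → ∅
  n7 → {n8}
  n8 → ∅
  n9 → ∅

DF(n2) = ["n2", "n7"]

Answer: ["n2", "n7"]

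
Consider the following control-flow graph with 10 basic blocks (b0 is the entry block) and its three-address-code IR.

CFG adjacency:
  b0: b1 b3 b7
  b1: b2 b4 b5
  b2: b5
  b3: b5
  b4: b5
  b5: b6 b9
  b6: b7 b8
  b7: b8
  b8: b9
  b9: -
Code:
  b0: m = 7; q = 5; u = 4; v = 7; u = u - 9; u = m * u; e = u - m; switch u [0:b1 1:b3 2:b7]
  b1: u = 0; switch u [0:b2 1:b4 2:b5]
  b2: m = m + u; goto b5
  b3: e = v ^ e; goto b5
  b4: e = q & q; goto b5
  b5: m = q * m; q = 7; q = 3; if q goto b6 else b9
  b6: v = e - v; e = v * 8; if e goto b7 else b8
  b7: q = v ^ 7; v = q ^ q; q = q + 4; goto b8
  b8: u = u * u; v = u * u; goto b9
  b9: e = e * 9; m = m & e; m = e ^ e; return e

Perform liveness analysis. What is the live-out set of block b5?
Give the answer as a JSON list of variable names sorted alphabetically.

Answer: ["e", "m", "u", "v"]

Working:
def/use:
  b0: def={e,m,q,u,v} ue=∅
  b1: def={u} ue=∅
  b2: def={m} ue={m,u}
  b3: def={e} ue={e,v}
  b4: def={e} ue={q}
  b5: def={m,q} ue={m,q}
  b6: def={e,v} ue={e,v}
  b7: def={q,v} ue={v}
  b8: def={u,v} ue={u}
  b9: def={e,m} ue={e,m}

Backward fixpoint:
  b0: in=∅ out={e,m,q,u,v}
  b1: in={e,m,q,v} out={e,m,q,u,v}
  b2: in={e,m,q,u,v} out={e,m,q,u,v}
  b3: in={e,m,q,u,v} out={e,m,q,u,v}
  b4: in={m,q,u,v} out={e,m,q,u,v}
  b5: in={e,m,q,u,v} out={e,m,u,v}
  b6: in={e,m,u,v} out={e,m,u,v}
  b7: in={e,m,u,v} out={e,m,u}
  b8: in={e,m,u} out={e,m}
  b9: in={e,m} out=∅

live-out(b5) = ["e", "m", "u", "v"]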